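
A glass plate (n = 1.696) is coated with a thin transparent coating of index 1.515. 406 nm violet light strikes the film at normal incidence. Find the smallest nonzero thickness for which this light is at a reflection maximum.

134 nm

Top surface (1.0 → 1.515): reflection off a higher-index medium gives a half-wave phase shift.
Bottom surface (1.515 → 1.696): reflection off a higher-index medium gives a half-wave phase shift.
Zero or two π shifts → no net half-wave offset.
So the condition for constructive reflection is 2 n t = m λ.
The smallest nonzero thickness corresponds to m = 1: t = m λ / (2 n) = 1.00 × 406 / (2 × 1.515) = 134 nm.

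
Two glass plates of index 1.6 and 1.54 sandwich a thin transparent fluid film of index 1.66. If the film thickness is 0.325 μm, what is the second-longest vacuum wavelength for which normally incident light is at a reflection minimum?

540 nm

At the upper boundary (n = 1.6 to n = 1.66) the reflected ray undergoes a half-wave phase shift.
Ray reflecting at the bottom interface goes from n = 1.66 toward n = 1.54: no phase shift.
The two reflections differ by half a wavelength.
With one net inversion, destructive interference in reflection requires 2 n t = m λ.
λ = 2 n t / m. The second-longest wavelength is m = 2: λ = 2 × 1.66 × 325 / 2.00 = 540 nm.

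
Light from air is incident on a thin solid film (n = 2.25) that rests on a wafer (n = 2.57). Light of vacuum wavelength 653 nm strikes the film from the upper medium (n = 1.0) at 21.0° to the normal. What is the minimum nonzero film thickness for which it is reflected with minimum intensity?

At the upper boundary (n = 1.0 to n = 2.25) the reflected ray undergoes a half-wave phase shift.
Ray reflecting at the bottom interface goes from n = 2.25 toward n = 2.57: a half-wave phase shift.
The two reflections carry the same phase change, so no net offset.
With no net inversion, destructive interference in reflection requires 2 n t cos θ_r = (m + ½) λ.
Snell's law: 1.0 sin 21.0° = 2.25 sin θ_r → sin θ_r = 0.159, cos θ_r = 0.987.
Minimum at m = 0: t = λ / (4 n cos θ_r) = 653 / (4 × 2.25 × 0.987) = 73.5 nm.

73.5 nm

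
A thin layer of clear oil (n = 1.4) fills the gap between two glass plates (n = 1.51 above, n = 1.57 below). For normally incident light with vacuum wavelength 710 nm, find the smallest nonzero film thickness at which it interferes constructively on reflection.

At the upper boundary (n = 1.51 to n = 1.4) the reflected ray undergoes no phase shift.
Bottom surface (1.4 → 1.57): reflection off a higher-index medium gives a half-wave phase shift.
Net: one phase inversion between the two reflected rays.
So the condition for constructive reflection is 2 n t = (m + ½) λ.
Minimum at m = 0: t = λ / (4 n) = 710 / (4 × 1.4) = 127 nm.

127 nm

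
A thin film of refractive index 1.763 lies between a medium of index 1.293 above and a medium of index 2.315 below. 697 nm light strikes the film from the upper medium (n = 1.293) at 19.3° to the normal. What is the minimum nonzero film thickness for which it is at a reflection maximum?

Ray reflecting at the top interface goes from n = 1.293 toward n = 1.763: a half-wave phase shift.
Ray reflecting at the bottom interface goes from n = 1.763 toward n = 2.315: a half-wave phase shift.
Net: no relative phase inversion (both shifts match).
So the condition for constructive reflection is 2 n t cos θ_r = m λ.
Snell's law: 1.293 sin 19.3° = 1.763 sin θ_r → sin θ_r = 0.242, cos θ_r = 0.970.
Minimum nonzero at m = 1: t = λ / (2 n cos θ_r) = 697 / (2 × 1.763 × 0.970) = 204 nm.

204 nm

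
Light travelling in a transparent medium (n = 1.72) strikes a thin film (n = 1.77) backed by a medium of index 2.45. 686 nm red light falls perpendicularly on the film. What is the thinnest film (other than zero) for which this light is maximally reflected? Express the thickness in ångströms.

At the upper boundary (n = 1.72 to n = 1.77) the reflected ray undergoes a half-wave phase shift.
At the lower boundary (n = 1.77 to n = 2.45) the reflected ray undergoes a half-wave phase shift.
Net: no relative phase inversion (both shifts match).
So the condition for constructive reflection is 2 n t = m λ.
Minimum nonzero at m = 1: t = λ / (2 n) = 686 / (2 × 1.77) = 194 nm.

1938 Å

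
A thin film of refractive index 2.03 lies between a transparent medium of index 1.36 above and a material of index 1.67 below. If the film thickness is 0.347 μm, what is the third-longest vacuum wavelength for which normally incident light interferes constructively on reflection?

564 nm

Ray reflecting at the top interface goes from n = 1.36 toward n = 2.03: a half-wave phase shift.
Bottom surface (2.03 → 1.67): reflection off a lower-index medium gives no phase shift.
Exactly one π shift → a net half-wave offset.
For maximum reflection here: 2 n t = (m + ½) λ.
λ = 2 n t / (m + ½). The third-longest wavelength is m = 2: λ = 2 × 2.03 × 347 / 2.50 = 564 nm.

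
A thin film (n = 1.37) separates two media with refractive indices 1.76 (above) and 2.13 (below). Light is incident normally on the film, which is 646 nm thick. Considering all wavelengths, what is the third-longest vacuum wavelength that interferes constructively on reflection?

Ray reflecting at the top interface goes from n = 1.76 toward n = 1.37: no phase shift.
Bottom surface (1.37 → 2.13): reflection off a higher-index medium gives a half-wave phase shift.
Exactly one π shift → a net half-wave offset.
For maximum reflection here: 2 n t = (m + ½) λ.
λ = 2 n t / (m + ½). The third-longest wavelength is m = 2: λ = 2 × 1.37 × 646 / 2.50 = 708 nm.

708 nm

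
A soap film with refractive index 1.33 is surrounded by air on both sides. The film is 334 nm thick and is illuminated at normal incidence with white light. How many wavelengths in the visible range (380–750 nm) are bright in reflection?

1

Ray reflecting at the top interface goes from n = 1.0 toward n = 1.33: a half-wave phase shift.
At the lower boundary (n = 1.33 to n = 1.0) the reflected ray undergoes no phase shift.
Exactly one π shift → a net half-wave offset.
For maximum reflection here: 2 n t = (m + ½) λ.
λ = 2 n t / (m + ½) = 888 / (m + ½) nm.
m=0: 1777 nm (IR); m=1: 592 nm (visible); m=2: 355 nm (UV).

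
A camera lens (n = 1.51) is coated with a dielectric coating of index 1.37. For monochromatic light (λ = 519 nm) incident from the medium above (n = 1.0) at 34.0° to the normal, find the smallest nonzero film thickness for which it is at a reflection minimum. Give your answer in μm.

0.104 μm

At the upper boundary (n = 1.0 to n = 1.37) the reflected ray undergoes a half-wave phase shift.
Ray reflecting at the bottom interface goes from n = 1.37 toward n = 1.51: a half-wave phase shift.
Zero or two π shifts → no net half-wave offset.
With no net inversion, destructive interference in reflection requires 2 n t cos θ_r = (m + ½) λ.
Snell's law: 1.0 sin 34.0° = 1.37 sin θ_r → sin θ_r = 0.408, cos θ_r = 0.913.
Minimum at m = 0: t = λ / (4 n cos θ_r) = 519 / (4 × 1.37 × 0.913) = 104 nm.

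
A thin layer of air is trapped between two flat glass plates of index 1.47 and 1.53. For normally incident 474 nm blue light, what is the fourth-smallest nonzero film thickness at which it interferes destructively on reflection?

Top surface (1.47 → 1.0): reflection off a lower-index medium gives no phase shift.
At the lower boundary (n = 1.0 to n = 1.53) the reflected ray undergoes a half-wave phase shift.
Net: one phase inversion between the two reflected rays.
With one net inversion, destructive interference in reflection requires 2 n t = m λ.
The fourth-smallest nonzero thickness corresponds to m = 4: t = m λ / (2 n) = 4.00 × 474 / (2 × 1.0) = 948 nm.

948 nm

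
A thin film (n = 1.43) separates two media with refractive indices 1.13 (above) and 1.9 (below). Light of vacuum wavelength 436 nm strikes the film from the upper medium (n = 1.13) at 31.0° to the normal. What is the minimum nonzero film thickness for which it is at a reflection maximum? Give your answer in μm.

0.167 μm

At the upper boundary (n = 1.13 to n = 1.43) the reflected ray undergoes a half-wave phase shift.
Ray reflecting at the bottom interface goes from n = 1.43 toward n = 1.9: a half-wave phase shift.
Zero or two π shifts → no net half-wave offset.
With no net inversion, constructive interference in reflection requires 2 n t cos θ_r = m λ.
Snell's law: 1.13 sin 31.0° = 1.43 sin θ_r → sin θ_r = 0.407, cos θ_r = 0.913.
Minimum nonzero at m = 1: t = λ / (2 n cos θ_r) = 436 / (2 × 1.43 × 0.913) = 167 nm.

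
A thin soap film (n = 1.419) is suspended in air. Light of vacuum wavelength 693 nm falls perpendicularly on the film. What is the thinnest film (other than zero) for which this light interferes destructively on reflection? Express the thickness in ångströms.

2442 Å

Ray reflecting at the top interface goes from n = 1.0 toward n = 1.419: a half-wave phase shift.
Ray reflecting at the bottom interface goes from n = 1.419 toward n = 1.0: no phase shift.
Exactly one π shift → a net half-wave offset.
For weak reflection here: 2 n t = m λ.
Minimum nonzero at m = 1: t = λ / (2 n) = 693 / (2 × 1.419) = 244 nm.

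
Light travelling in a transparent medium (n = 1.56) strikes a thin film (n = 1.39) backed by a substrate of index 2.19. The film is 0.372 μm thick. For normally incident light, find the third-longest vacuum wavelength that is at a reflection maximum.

Top surface (1.56 → 1.39): reflection off a lower-index medium gives no phase shift.
Ray reflecting at the bottom interface goes from n = 1.39 toward n = 2.19: a half-wave phase shift.
Exactly one π shift → a net half-wave offset.
With one net inversion, constructive interference in reflection requires 2 n t = (m + ½) λ.
λ = 2 n t / (m + ½). The third-longest wavelength is m = 2: λ = 2 × 1.39 × 372 / 2.50 = 414 nm.

414 nm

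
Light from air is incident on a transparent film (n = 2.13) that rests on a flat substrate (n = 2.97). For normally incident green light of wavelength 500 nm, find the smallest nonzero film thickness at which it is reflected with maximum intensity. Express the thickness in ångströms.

1174 Å

At the upper boundary (n = 1.0 to n = 2.13) the reflected ray undergoes a half-wave phase shift.
Ray reflecting at the bottom interface goes from n = 2.13 toward n = 2.97: a half-wave phase shift.
Net: no relative phase inversion (both shifts match).
With no net inversion, constructive interference in reflection requires 2 n t = m λ.
Minimum nonzero at m = 1: t = λ / (2 n) = 500 / (2 × 2.13) = 117 nm.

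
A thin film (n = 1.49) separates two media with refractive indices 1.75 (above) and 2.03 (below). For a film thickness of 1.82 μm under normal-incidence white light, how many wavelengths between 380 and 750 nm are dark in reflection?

Ray reflecting at the top interface goes from n = 1.75 toward n = 1.49: no phase shift.
At the lower boundary (n = 1.49 to n = 2.03) the reflected ray undergoes a half-wave phase shift.
Net: one phase inversion between the two reflected rays.
For minimum reflection here: 2 n t = m λ.
λ = 2 n t / m = 5424 / m nm.
m=7: 775 nm (IR); m=8: 678 nm (visible); m=9: 603 nm (visible); m=10: 542 nm (visible); m=11: 493 nm (visible); m=12: 452 nm (visible); m=13: 417 nm (visible); m=14: 387 nm (visible); m=15: 362 nm (UV).

7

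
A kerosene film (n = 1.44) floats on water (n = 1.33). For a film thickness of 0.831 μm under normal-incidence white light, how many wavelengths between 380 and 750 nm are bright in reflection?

At the upper boundary (n = 1.0 to n = 1.44) the reflected ray undergoes a half-wave phase shift.
Ray reflecting at the bottom interface goes from n = 1.44 toward n = 1.33: no phase shift.
The two reflections differ by half a wavelength.
With one net inversion, constructive interference in reflection requires 2 n t = (m + ½) λ.
λ = 2 n t / (m + ½) = 2393 / (m + ½) nm.
m=2: 957 nm (IR); m=3: 684 nm (visible); m=4: 532 nm (visible); m=5: 435 nm (visible); m=6: 368 nm (UV).

3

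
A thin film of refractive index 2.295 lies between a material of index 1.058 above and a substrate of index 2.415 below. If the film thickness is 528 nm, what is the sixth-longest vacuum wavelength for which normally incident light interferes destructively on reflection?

441 nm

Top surface (1.058 → 2.295): reflection off a higher-index medium gives a half-wave phase shift.
Bottom surface (2.295 → 2.415): reflection off a higher-index medium gives a half-wave phase shift.
Zero or two π shifts → no net half-wave offset.
So the condition for destructive reflection is 2 n t = (m + ½) λ.
λ = 2 n t / (m + ½). The sixth-longest wavelength is m = 5: λ = 2 × 2.295 × 528 / 5.50 = 441 nm.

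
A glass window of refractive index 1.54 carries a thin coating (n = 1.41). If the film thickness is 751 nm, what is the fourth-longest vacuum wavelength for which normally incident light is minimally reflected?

At the upper boundary (n = 1.0 to n = 1.41) the reflected ray undergoes a half-wave phase shift.
Bottom surface (1.41 → 1.54): reflection off a higher-index medium gives a half-wave phase shift.
The two reflections carry the same phase change, so no net offset.
For minimum reflection here: 2 n t = (m + ½) λ.
λ = 2 n t / (m + ½). The fourth-longest wavelength is m = 3: λ = 2 × 1.41 × 751 / 3.50 = 605 nm.

605 nm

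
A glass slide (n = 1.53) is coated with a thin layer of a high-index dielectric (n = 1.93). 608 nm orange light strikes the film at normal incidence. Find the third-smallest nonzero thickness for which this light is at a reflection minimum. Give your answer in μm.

0.473 μm

Top surface (1.0 → 1.93): reflection off a higher-index medium gives a half-wave phase shift.
At the lower boundary (n = 1.93 to n = 1.53) the reflected ray undergoes no phase shift.
Net: one phase inversion between the two reflected rays.
So the condition for destructive reflection is 2 n t = m λ.
The third-smallest nonzero thickness corresponds to m = 3: t = m λ / (2 n) = 3.00 × 608 / (2 × 1.93) = 473 nm.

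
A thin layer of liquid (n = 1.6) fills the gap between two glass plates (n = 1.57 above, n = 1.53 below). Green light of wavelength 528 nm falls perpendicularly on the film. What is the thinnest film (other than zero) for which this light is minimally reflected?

Top surface (1.57 → 1.6): reflection off a higher-index medium gives a half-wave phase shift.
At the lower boundary (n = 1.6 to n = 1.53) the reflected ray undergoes no phase shift.
The two reflections differ by half a wavelength.
So the condition for destructive reflection is 2 n t = m λ.
Minimum nonzero at m = 1: t = λ / (2 n) = 528 / (2 × 1.6) = 165 nm.

165 nm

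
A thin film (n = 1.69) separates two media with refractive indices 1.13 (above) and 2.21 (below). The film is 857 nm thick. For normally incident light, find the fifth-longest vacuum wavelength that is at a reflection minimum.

At the upper boundary (n = 1.13 to n = 1.69) the reflected ray undergoes a half-wave phase shift.
At the lower boundary (n = 1.69 to n = 2.21) the reflected ray undergoes a half-wave phase shift.
Zero or two π shifts → no net half-wave offset.
So the condition for destructive reflection is 2 n t = (m + ½) λ.
λ = 2 n t / (m + ½). The fifth-longest wavelength is m = 4: λ = 2 × 1.69 × 857 / 4.50 = 644 nm.

644 nm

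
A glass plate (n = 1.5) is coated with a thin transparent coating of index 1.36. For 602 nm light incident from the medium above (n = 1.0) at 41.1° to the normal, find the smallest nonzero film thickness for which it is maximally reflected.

Top surface (1.0 → 1.36): reflection off a higher-index medium gives a half-wave phase shift.
At the lower boundary (n = 1.36 to n = 1.5) the reflected ray undergoes a half-wave phase shift.
Zero or two π shifts → no net half-wave offset.
So the condition for constructive reflection is 2 n t cos θ_r = m λ.
Snell's law: 1.0 sin 41.1° = 1.36 sin θ_r → sin θ_r = 0.483, cos θ_r = 0.875.
Minimum nonzero at m = 1: t = λ / (2 n cos θ_r) = 602 / (2 × 1.36 × 0.875) = 253 nm.

253 nm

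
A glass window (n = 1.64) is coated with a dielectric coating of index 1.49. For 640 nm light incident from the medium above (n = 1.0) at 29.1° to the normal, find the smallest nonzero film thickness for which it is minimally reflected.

114 nm

At the upper boundary (n = 1.0 to n = 1.49) the reflected ray undergoes a half-wave phase shift.
Ray reflecting at the bottom interface goes from n = 1.49 toward n = 1.64: a half-wave phase shift.
The two reflections carry the same phase change, so no net offset.
With no net inversion, destructive interference in reflection requires 2 n t cos θ_r = (m + ½) λ.
Snell's law: 1.0 sin 29.1° = 1.49 sin θ_r → sin θ_r = 0.326, cos θ_r = 0.945.
Minimum at m = 0: t = λ / (4 n cos θ_r) = 640 / (4 × 1.49 × 0.945) = 114 nm.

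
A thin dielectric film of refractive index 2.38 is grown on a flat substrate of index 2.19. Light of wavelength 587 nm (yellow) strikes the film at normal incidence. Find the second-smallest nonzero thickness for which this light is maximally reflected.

At the upper boundary (n = 1.0 to n = 2.38) the reflected ray undergoes a half-wave phase shift.
At the lower boundary (n = 2.38 to n = 2.19) the reflected ray undergoes no phase shift.
Exactly one π shift → a net half-wave offset.
So the condition for constructive reflection is 2 n t = (m + ½) λ.
The second-smallest nonzero thickness corresponds to m = 1: t = (m + ½) λ / (2 n) = 1.50 × 587 / (2 × 2.38) = 185 nm.

185 nm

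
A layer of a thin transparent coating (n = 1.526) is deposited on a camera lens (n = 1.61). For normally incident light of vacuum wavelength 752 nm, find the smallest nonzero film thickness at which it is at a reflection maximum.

Top surface (1.0 → 1.526): reflection off a higher-index medium gives a half-wave phase shift.
Ray reflecting at the bottom interface goes from n = 1.526 toward n = 1.61: a half-wave phase shift.
Net: no relative phase inversion (both shifts match).
So the condition for constructive reflection is 2 n t = m λ.
Minimum nonzero at m = 1: t = λ / (2 n) = 752 / (2 × 1.526) = 246 nm.

246 nm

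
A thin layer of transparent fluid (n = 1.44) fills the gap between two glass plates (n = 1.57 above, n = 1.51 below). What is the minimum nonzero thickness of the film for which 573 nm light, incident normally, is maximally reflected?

99.5 nm

Top surface (1.57 → 1.44): reflection off a lower-index medium gives no phase shift.
Ray reflecting at the bottom interface goes from n = 1.44 toward n = 1.51: a half-wave phase shift.
Exactly one π shift → a net half-wave offset.
For bright reflection here: 2 n t = (m + ½) λ.
Minimum at m = 0: t = λ / (4 n) = 573 / (4 × 1.44) = 99.5 nm.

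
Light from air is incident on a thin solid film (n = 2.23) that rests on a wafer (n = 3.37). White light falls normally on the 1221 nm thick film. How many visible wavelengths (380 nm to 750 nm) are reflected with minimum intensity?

7

At the upper boundary (n = 1.0 to n = 2.23) the reflected ray undergoes a half-wave phase shift.
Bottom surface (2.23 → 3.37): reflection off a higher-index medium gives a half-wave phase shift.
The two reflections carry the same phase change, so no net offset.
With no net inversion, destructive interference in reflection requires 2 n t = (m + ½) λ.
λ = 2 n t / (m + ½) = 5446 / (m + ½) nm.
m=6: 838 nm (IR); m=7: 726 nm (visible); m=8: 641 nm (visible); m=9: 573 nm (visible); m=10: 519 nm (visible); m=11: 474 nm (visible); m=12: 436 nm (visible); m=13: 403 nm (visible); m=14: 376 nm (UV).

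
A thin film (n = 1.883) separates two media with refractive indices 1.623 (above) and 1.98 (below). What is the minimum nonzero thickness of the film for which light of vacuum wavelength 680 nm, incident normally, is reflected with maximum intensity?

Top surface (1.623 → 1.883): reflection off a higher-index medium gives a half-wave phase shift.
Ray reflecting at the bottom interface goes from n = 1.883 toward n = 1.98: a half-wave phase shift.
The two reflections carry the same phase change, so no net offset.
So the condition for constructive reflection is 2 n t = m λ.
Minimum nonzero at m = 1: t = λ / (2 n) = 680 / (2 × 1.883) = 181 nm.

181 nm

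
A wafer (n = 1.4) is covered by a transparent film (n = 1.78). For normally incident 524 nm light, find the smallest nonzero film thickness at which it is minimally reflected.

Top surface (1.0 → 1.78): reflection off a higher-index medium gives a half-wave phase shift.
Ray reflecting at the bottom interface goes from n = 1.78 toward n = 1.4: no phase shift.
Exactly one π shift → a net half-wave offset.
So the condition for destructive reflection is 2 n t = m λ.
Minimum nonzero at m = 1: t = λ / (2 n) = 524 / (2 × 1.78) = 147 nm.

147 nm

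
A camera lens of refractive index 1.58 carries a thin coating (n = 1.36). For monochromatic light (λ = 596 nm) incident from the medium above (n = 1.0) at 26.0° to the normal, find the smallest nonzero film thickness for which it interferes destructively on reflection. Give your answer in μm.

Ray reflecting at the top interface goes from n = 1.0 toward n = 1.36: a half-wave phase shift.
Bottom surface (1.36 → 1.58): reflection off a higher-index medium gives a half-wave phase shift.
Zero or two π shifts → no net half-wave offset.
With no net inversion, destructive interference in reflection requires 2 n t cos θ_r = (m + ½) λ.
Snell's law: 1.0 sin 26.0° = 1.36 sin θ_r → sin θ_r = 0.322, cos θ_r = 0.947.
Minimum at m = 0: t = λ / (4 n cos θ_r) = 596 / (4 × 1.36 × 0.947) = 116 nm.

0.116 μm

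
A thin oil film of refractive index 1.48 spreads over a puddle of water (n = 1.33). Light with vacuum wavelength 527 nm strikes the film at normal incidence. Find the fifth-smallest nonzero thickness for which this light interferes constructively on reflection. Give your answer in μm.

0.801 μm

At the upper boundary (n = 1.0 to n = 1.48) the reflected ray undergoes a half-wave phase shift.
At the lower boundary (n = 1.48 to n = 1.33) the reflected ray undergoes no phase shift.
Exactly one π shift → a net half-wave offset.
So the condition for constructive reflection is 2 n t = (m + ½) λ.
The fifth-smallest nonzero thickness corresponds to m = 4: t = (m + ½) λ / (2 n) = 4.50 × 527 / (2 × 1.48) = 801 nm.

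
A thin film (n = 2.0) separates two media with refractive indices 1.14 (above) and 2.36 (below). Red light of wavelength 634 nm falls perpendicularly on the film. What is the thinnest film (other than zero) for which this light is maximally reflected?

159 nm

Ray reflecting at the top interface goes from n = 1.14 toward n = 2.0: a half-wave phase shift.
At the lower boundary (n = 2.0 to n = 2.36) the reflected ray undergoes a half-wave phase shift.
The two reflections carry the same phase change, so no net offset.
For bright reflection here: 2 n t = m λ.
Minimum nonzero at m = 1: t = λ / (2 n) = 634 / (2 × 2.0) = 159 nm.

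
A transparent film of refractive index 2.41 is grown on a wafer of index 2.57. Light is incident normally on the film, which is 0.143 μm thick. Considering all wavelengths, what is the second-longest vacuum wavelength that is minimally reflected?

Ray reflecting at the top interface goes from n = 1.0 toward n = 2.41: a half-wave phase shift.
At the lower boundary (n = 2.41 to n = 2.57) the reflected ray undergoes a half-wave phase shift.
Net: no relative phase inversion (both shifts match).
For minimum reflection here: 2 n t = (m + ½) λ.
λ = 2 n t / (m + ½). The second-longest wavelength is m = 1: λ = 2 × 2.41 × 143 / 1.50 = 460 nm.

460 nm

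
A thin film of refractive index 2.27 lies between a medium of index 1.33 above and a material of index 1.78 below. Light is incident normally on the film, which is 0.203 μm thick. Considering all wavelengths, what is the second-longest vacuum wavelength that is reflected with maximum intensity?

614 nm

Ray reflecting at the top interface goes from n = 1.33 toward n = 2.27: a half-wave phase shift.
At the lower boundary (n = 2.27 to n = 1.78) the reflected ray undergoes no phase shift.
Exactly one π shift → a net half-wave offset.
With one net inversion, constructive interference in reflection requires 2 n t = (m + ½) λ.
λ = 2 n t / (m + ½). The second-longest wavelength is m = 1: λ = 2 × 2.27 × 203 / 1.50 = 614 nm.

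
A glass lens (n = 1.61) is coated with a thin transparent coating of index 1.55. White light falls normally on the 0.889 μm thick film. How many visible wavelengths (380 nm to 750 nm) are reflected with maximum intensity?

4

At the upper boundary (n = 1.0 to n = 1.55) the reflected ray undergoes a half-wave phase shift.
At the lower boundary (n = 1.55 to n = 1.61) the reflected ray undergoes a half-wave phase shift.
Zero or two π shifts → no net half-wave offset.
So the condition for constructive reflection is 2 n t = m λ.
λ = 2 n t / m = 2756 / m nm.
m=3: 919 nm (IR); m=4: 689 nm (visible); m=5: 551 nm (visible); m=6: 459 nm (visible); m=7: 394 nm (visible); m=8: 344 nm (UV).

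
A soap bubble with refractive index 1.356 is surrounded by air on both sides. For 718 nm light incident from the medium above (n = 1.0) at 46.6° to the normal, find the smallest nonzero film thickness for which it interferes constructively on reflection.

157 nm

Ray reflecting at the top interface goes from n = 1.0 toward n = 1.356: a half-wave phase shift.
At the lower boundary (n = 1.356 to n = 1.0) the reflected ray undergoes no phase shift.
Net: one phase inversion between the two reflected rays.
So the condition for constructive reflection is 2 n t cos θ_r = (m + ½) λ.
Snell's law: 1.0 sin 46.6° = 1.356 sin θ_r → sin θ_r = 0.536, cos θ_r = 0.844.
Minimum at m = 0: t = λ / (4 n cos θ_r) = 718 / (4 × 1.356 × 0.844) = 157 nm.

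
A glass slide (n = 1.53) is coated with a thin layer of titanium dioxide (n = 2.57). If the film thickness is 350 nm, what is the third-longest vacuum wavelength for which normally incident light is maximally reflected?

At the upper boundary (n = 1.0 to n = 2.57) the reflected ray undergoes a half-wave phase shift.
At the lower boundary (n = 2.57 to n = 1.53) the reflected ray undergoes no phase shift.
Net: one phase inversion between the two reflected rays.
For bright reflection here: 2 n t = (m + ½) λ.
λ = 2 n t / (m + ½). The third-longest wavelength is m = 2: λ = 2 × 2.57 × 350 / 2.50 = 720 nm.

720 nm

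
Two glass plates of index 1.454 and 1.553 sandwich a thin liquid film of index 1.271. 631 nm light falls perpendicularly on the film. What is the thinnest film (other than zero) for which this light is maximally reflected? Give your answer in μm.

Top surface (1.454 → 1.271): reflection off a lower-index medium gives no phase shift.
Ray reflecting at the bottom interface goes from n = 1.271 toward n = 1.553: a half-wave phase shift.
The two reflections differ by half a wavelength.
So the condition for constructive reflection is 2 n t = (m + ½) λ.
Minimum at m = 0: t = λ / (4 n) = 631 / (4 × 1.271) = 124 nm.

0.124 μm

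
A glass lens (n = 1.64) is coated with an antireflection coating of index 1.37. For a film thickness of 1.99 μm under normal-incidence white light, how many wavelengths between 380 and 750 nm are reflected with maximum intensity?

7

Ray reflecting at the top interface goes from n = 1.0 toward n = 1.37: a half-wave phase shift.
Bottom surface (1.37 → 1.64): reflection off a higher-index medium gives a half-wave phase shift.
Net: no relative phase inversion (both shifts match).
For bright reflection here: 2 n t = m λ.
λ = 2 n t / m = 5453 / m nm.
m=7: 779 nm (IR); m=8: 682 nm (visible); m=9: 606 nm (visible); m=10: 545 nm (visible); m=11: 496 nm (visible); m=12: 454 nm (visible); m=13: 419 nm (visible); m=14: 389 nm (visible); m=15: 364 nm (UV).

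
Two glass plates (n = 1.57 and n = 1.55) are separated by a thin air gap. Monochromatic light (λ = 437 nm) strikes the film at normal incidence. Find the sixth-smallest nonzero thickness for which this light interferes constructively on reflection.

1202 nm

Ray reflecting at the top interface goes from n = 1.57 toward n = 1.0: no phase shift.
Ray reflecting at the bottom interface goes from n = 1.0 toward n = 1.55: a half-wave phase shift.
Exactly one π shift → a net half-wave offset.
For strong reflection here: 2 n t = (m + ½) λ.
The sixth-smallest nonzero thickness corresponds to m = 5: t = (m + ½) λ / (2 n) = 5.50 × 437 / (2 × 1.0) = 1202 nm.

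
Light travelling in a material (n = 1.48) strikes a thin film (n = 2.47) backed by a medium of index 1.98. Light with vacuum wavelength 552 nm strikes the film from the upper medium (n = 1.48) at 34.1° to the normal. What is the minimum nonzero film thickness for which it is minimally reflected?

At the upper boundary (n = 1.48 to n = 2.47) the reflected ray undergoes a half-wave phase shift.
Bottom surface (2.47 → 1.98): reflection off a lower-index medium gives no phase shift.
Exactly one π shift → a net half-wave offset.
With one net inversion, destructive interference in reflection requires 2 n t cos θ_r = m λ.
Snell's law: 1.48 sin 34.1° = 2.47 sin θ_r → sin θ_r = 0.336, cos θ_r = 0.942.
Minimum nonzero at m = 1: t = λ / (2 n cos θ_r) = 552 / (2 × 2.47 × 0.942) = 119 nm.

119 nm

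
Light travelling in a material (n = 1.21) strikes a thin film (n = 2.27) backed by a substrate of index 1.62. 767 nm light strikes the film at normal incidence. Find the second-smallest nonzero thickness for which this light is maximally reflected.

At the upper boundary (n = 1.21 to n = 2.27) the reflected ray undergoes a half-wave phase shift.
At the lower boundary (n = 2.27 to n = 1.62) the reflected ray undergoes no phase shift.
Net: one phase inversion between the two reflected rays.
With one net inversion, constructive interference in reflection requires 2 n t = (m + ½) λ.
The second-smallest nonzero thickness corresponds to m = 1: t = (m + ½) λ / (2 n) = 1.50 × 767 / (2 × 2.27) = 253 nm.

253 nm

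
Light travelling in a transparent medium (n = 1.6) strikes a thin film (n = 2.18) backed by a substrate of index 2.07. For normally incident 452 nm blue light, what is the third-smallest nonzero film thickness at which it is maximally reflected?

259 nm

At the upper boundary (n = 1.6 to n = 2.18) the reflected ray undergoes a half-wave phase shift.
Bottom surface (2.18 → 2.07): reflection off a lower-index medium gives no phase shift.
Net: one phase inversion between the two reflected rays.
With one net inversion, constructive interference in reflection requires 2 n t = (m + ½) λ.
The third-smallest nonzero thickness corresponds to m = 2: t = (m + ½) λ / (2 n) = 2.50 × 452 / (2 × 2.18) = 259 nm.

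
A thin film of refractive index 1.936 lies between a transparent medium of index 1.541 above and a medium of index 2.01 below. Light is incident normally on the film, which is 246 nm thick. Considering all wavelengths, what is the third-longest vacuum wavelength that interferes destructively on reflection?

381 nm

At the upper boundary (n = 1.541 to n = 1.936) the reflected ray undergoes a half-wave phase shift.
Ray reflecting at the bottom interface goes from n = 1.936 toward n = 2.01: a half-wave phase shift.
Net: no relative phase inversion (both shifts match).
For minimum reflection here: 2 n t = (m + ½) λ.
λ = 2 n t / (m + ½). The third-longest wavelength is m = 2: λ = 2 × 1.936 × 246 / 2.50 = 381 nm.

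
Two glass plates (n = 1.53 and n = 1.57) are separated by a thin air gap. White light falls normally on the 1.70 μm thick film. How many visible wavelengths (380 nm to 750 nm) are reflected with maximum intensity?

4

Top surface (1.53 → 1.0): reflection off a lower-index medium gives no phase shift.
Ray reflecting at the bottom interface goes from n = 1.0 toward n = 1.57: a half-wave phase shift.
Net: one phase inversion between the two reflected rays.
For bright reflection here: 2 n t = (m + ½) λ.
λ = 2 n t / (m + ½) = 3400 / (m + ½) nm.
m=4: 756 nm (IR); m=5: 618 nm (visible); m=6: 523 nm (visible); m=7: 453 nm (visible); m=8: 400 nm (visible); m=9: 358 nm (UV).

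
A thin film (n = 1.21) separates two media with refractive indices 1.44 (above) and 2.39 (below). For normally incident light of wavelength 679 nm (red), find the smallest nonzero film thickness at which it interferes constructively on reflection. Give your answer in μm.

0.140 μm

Top surface (1.44 → 1.21): reflection off a lower-index medium gives no phase shift.
Ray reflecting at the bottom interface goes from n = 1.21 toward n = 2.39: a half-wave phase shift.
Exactly one π shift → a net half-wave offset.
So the condition for constructive reflection is 2 n t = (m + ½) λ.
Minimum at m = 0: t = λ / (4 n) = 679 / (4 × 1.21) = 140 nm.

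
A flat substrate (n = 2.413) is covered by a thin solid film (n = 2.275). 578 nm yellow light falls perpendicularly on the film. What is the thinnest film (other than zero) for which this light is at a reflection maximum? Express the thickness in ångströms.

Ray reflecting at the top interface goes from n = 1.0 toward n = 2.275: a half-wave phase shift.
At the lower boundary (n = 2.275 to n = 2.413) the reflected ray undergoes a half-wave phase shift.
The two reflections carry the same phase change, so no net offset.
For maximum reflection here: 2 n t = m λ.
Minimum nonzero at m = 1: t = λ / (2 n) = 578 / (2 × 2.275) = 127 nm.

1270 Å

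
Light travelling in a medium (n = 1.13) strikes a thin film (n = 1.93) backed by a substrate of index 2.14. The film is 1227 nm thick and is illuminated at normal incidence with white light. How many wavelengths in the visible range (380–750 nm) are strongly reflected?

Top surface (1.13 → 1.93): reflection off a higher-index medium gives a half-wave phase shift.
Bottom surface (1.93 → 2.14): reflection off a higher-index medium gives a half-wave phase shift.
Zero or two π shifts → no net half-wave offset.
With no net inversion, constructive interference in reflection requires 2 n t = m λ.
λ = 2 n t / m = 4736 / m nm.
m=6: 789 nm (IR); m=7: 677 nm (visible); m=8: 592 nm (visible); m=9: 526 nm (visible); m=10: 474 nm (visible); m=11: 431 nm (visible); m=12: 395 nm (visible); m=13: 364 nm (UV).

6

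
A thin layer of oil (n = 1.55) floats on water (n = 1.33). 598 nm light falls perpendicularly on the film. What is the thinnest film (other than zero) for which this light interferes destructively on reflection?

193 nm

At the upper boundary (n = 1.0 to n = 1.55) the reflected ray undergoes a half-wave phase shift.
Bottom surface (1.55 → 1.33): reflection off a lower-index medium gives no phase shift.
Net: one phase inversion between the two reflected rays.
With one net inversion, destructive interference in reflection requires 2 n t = m λ.
Minimum nonzero at m = 1: t = λ / (2 n) = 598 / (2 × 1.55) = 193 nm.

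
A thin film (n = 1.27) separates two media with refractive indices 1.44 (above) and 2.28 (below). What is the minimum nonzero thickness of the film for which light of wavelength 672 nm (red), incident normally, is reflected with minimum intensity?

265 nm

Ray reflecting at the top interface goes from n = 1.44 toward n = 1.27: no phase shift.
Bottom surface (1.27 → 2.28): reflection off a higher-index medium gives a half-wave phase shift.
The two reflections differ by half a wavelength.
So the condition for destructive reflection is 2 n t = m λ.
Minimum nonzero at m = 1: t = λ / (2 n) = 672 / (2 × 1.27) = 265 nm.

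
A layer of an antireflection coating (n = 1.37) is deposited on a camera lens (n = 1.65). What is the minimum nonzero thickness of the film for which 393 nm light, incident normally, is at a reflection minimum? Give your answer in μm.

0.0717 μm

At the upper boundary (n = 1.0 to n = 1.37) the reflected ray undergoes a half-wave phase shift.
At the lower boundary (n = 1.37 to n = 1.65) the reflected ray undergoes a half-wave phase shift.
Net: no relative phase inversion (both shifts match).
For weak reflection here: 2 n t = (m + ½) λ.
Minimum at m = 0: t = λ / (4 n) = 393 / (4 × 1.37) = 71.7 nm.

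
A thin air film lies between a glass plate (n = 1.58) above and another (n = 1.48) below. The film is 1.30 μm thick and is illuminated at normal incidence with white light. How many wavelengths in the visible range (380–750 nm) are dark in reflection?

3

Ray reflecting at the top interface goes from n = 1.58 toward n = 1.0: no phase shift.
Bottom surface (1.0 → 1.48): reflection off a higher-index medium gives a half-wave phase shift.
Net: one phase inversion between the two reflected rays.
With one net inversion, destructive interference in reflection requires 2 n t = m λ.
λ = 2 n t / m = 2600 / m nm.
m=3: 867 nm (IR); m=4: 650 nm (visible); m=5: 520 nm (visible); m=6: 433 nm (visible); m=7: 371 nm (UV).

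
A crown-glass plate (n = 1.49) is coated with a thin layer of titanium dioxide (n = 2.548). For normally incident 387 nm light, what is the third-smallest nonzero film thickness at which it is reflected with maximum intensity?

At the upper boundary (n = 1.0 to n = 2.548) the reflected ray undergoes a half-wave phase shift.
At the lower boundary (n = 2.548 to n = 1.49) the reflected ray undergoes no phase shift.
Net: one phase inversion between the two reflected rays.
So the condition for constructive reflection is 2 n t = (m + ½) λ.
The third-smallest nonzero thickness corresponds to m = 2: t = (m + ½) λ / (2 n) = 2.50 × 387 / (2 × 2.548) = 190 nm.

190 nm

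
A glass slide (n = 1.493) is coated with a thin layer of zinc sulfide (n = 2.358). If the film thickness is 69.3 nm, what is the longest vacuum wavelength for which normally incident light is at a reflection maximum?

At the upper boundary (n = 1.0 to n = 2.358) the reflected ray undergoes a half-wave phase shift.
Ray reflecting at the bottom interface goes from n = 2.358 toward n = 1.493: no phase shift.
Exactly one π shift → a net half-wave offset.
With one net inversion, constructive interference in reflection requires 2 n t = (m + ½) λ.
λ = 2 n t / (m + ½). The longest wavelength is m = 0: λ = 2 × 2.358 × 69.3 / 0.500 = 654 nm.

654 nm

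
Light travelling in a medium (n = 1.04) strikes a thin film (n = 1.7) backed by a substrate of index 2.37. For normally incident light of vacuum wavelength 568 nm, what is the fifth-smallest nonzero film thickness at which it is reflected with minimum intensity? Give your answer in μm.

At the upper boundary (n = 1.04 to n = 1.7) the reflected ray undergoes a half-wave phase shift.
Ray reflecting at the bottom interface goes from n = 1.7 toward n = 2.37: a half-wave phase shift.
Net: no relative phase inversion (both shifts match).
So the condition for destructive reflection is 2 n t = (m + ½) λ.
The fifth-smallest nonzero thickness corresponds to m = 4: t = (m + ½) λ / (2 n) = 4.50 × 568 / (2 × 1.7) = 752 nm.

0.752 μm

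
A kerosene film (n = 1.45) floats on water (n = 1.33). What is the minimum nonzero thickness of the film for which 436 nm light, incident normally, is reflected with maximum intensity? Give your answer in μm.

0.0752 μm

At the upper boundary (n = 1.0 to n = 1.45) the reflected ray undergoes a half-wave phase shift.
Bottom surface (1.45 → 1.33): reflection off a lower-index medium gives no phase shift.
Exactly one π shift → a net half-wave offset.
So the condition for constructive reflection is 2 n t = (m + ½) λ.
Minimum at m = 0: t = λ / (4 n) = 436 / (4 × 1.45) = 75.2 nm.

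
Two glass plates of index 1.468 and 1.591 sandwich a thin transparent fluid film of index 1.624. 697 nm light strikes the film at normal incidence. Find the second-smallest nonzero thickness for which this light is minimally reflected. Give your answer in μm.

Top surface (1.468 → 1.624): reflection off a higher-index medium gives a half-wave phase shift.
Ray reflecting at the bottom interface goes from n = 1.624 toward n = 1.591: no phase shift.
The two reflections differ by half a wavelength.
So the condition for destructive reflection is 2 n t = m λ.
The second-smallest nonzero thickness corresponds to m = 2: t = m λ / (2 n) = 2.00 × 697 / (2 × 1.624) = 429 nm.

0.429 μm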